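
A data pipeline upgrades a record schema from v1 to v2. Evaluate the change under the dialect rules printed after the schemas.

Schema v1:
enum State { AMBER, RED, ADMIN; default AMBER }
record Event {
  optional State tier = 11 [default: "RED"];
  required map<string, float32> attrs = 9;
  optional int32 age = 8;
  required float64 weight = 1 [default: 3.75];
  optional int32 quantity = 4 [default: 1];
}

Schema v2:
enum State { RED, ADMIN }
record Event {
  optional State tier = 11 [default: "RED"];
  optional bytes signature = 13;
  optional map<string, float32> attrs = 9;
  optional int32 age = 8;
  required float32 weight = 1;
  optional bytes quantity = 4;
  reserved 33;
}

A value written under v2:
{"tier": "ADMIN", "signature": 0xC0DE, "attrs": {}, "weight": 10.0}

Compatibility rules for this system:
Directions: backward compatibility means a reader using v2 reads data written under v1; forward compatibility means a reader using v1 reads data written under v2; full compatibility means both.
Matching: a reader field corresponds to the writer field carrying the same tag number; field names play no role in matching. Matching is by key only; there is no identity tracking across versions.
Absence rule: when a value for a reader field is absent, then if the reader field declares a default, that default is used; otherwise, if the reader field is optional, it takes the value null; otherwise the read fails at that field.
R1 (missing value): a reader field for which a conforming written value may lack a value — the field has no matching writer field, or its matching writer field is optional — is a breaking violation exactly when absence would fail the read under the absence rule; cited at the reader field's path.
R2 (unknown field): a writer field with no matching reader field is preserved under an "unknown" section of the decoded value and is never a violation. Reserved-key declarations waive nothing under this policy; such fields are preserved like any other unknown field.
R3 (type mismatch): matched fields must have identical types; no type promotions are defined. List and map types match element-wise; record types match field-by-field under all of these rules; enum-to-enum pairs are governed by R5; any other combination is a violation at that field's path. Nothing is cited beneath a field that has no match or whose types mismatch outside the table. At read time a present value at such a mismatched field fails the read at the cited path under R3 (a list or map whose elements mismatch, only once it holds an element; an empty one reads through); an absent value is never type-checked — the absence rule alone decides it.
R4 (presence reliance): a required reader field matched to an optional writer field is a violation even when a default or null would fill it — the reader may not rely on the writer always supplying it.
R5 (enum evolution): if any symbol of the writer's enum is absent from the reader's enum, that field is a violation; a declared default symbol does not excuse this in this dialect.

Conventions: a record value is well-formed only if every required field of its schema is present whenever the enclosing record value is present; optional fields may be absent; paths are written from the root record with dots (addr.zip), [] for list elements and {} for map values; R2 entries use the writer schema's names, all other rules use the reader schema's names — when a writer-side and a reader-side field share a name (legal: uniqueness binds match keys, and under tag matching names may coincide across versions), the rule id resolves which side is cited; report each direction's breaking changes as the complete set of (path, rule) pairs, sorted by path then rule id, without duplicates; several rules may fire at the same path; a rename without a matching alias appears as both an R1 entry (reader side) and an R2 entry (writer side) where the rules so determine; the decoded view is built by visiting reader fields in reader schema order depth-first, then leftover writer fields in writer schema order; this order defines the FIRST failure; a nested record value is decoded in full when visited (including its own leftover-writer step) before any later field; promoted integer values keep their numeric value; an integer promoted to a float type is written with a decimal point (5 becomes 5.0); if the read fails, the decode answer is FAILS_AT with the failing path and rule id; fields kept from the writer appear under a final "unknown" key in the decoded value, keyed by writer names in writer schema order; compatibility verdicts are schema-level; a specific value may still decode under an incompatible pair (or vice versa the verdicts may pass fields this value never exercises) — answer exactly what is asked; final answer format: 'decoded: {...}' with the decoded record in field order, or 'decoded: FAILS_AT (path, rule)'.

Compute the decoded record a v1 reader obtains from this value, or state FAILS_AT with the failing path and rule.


decoded: FAILS_AT (weight, R3)

arrows below run writer -> reader for Event
decoding the Event value with the v1 reader:
  tier := "ADMIN"
  attrs := {}
  age := null (absent, optional -> null)
  read fails at weight under R3
  => FAILS_AT (weight, R3)
remaining Event differences; none change what is asked:
  field quantity in record Event: type int32 changed to bytes (its default is dropped) -> matters for Event compatibility verdicts, not for this value's decode
  added field signature to record Event: optional bytes, tag 13 (in v2 it sits immediately before attrs) -> triggers nothing under the printed rules; the Event answer is the same either way
  enum State (field tier in record Event): symbol AMBER removed (it was the default; the default is cleared) -> matters for Event compatibility verdicts, not for this value's decode
  field attrs in record Event: required changed to optional -> matters for Event compatibility verdicts, not for this value's decode


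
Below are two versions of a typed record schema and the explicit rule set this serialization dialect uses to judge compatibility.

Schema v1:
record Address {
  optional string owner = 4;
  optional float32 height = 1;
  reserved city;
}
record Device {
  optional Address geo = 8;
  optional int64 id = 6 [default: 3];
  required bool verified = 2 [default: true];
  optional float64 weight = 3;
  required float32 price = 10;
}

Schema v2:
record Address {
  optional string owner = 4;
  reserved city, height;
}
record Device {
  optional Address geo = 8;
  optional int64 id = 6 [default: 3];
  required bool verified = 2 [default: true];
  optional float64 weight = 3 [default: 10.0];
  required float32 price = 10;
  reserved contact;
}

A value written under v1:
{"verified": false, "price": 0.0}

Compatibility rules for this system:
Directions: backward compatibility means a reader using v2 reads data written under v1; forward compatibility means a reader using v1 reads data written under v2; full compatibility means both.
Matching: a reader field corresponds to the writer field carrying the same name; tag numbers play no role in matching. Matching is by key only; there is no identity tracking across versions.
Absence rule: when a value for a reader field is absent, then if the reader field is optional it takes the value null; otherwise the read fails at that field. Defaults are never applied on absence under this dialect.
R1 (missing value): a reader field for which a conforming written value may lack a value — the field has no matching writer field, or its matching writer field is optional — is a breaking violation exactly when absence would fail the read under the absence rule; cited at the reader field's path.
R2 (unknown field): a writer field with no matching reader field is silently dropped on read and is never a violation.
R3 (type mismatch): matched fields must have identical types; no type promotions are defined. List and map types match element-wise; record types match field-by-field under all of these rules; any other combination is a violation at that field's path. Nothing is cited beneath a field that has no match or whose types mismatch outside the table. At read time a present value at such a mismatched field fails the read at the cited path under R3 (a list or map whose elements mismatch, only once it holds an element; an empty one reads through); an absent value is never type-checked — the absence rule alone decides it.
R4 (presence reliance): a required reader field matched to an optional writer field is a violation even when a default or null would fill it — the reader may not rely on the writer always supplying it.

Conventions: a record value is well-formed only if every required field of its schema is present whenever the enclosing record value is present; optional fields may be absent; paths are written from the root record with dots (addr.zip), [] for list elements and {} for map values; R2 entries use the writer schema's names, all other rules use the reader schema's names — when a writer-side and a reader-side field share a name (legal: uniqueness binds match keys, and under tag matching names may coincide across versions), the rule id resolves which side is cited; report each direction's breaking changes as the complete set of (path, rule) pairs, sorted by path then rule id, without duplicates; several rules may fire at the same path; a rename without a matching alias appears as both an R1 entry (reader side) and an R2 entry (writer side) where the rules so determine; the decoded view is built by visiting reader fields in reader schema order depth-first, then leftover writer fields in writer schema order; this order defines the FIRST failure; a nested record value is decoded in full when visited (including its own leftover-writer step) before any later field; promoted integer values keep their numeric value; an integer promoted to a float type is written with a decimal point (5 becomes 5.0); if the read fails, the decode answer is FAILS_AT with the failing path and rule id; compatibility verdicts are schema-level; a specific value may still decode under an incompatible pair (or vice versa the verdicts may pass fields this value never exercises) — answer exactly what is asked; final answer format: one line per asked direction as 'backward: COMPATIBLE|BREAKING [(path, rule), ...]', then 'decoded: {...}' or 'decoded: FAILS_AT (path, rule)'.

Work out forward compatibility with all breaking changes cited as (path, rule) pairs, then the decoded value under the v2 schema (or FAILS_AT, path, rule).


the writer's type comes first in each Device pair
forward analysis of Device with v1 as reader and v2 as writer:
  geo: paired with writer geo (Address -> Address; writer optional)
  id: paired with writer id (int64 -> int64; writer optional)
  verified: paired with writer verified (bool -> bool; writer required)
  weight: paired with writer weight (float64 -> float64; writer optional)
  price: paired with writer price (float32 -> float32; writer required)
  geo.owner: paired with writer geo.owner (string -> string; writer optional)
  geo.height has no writer counterpart
  nothing fires on Device: forward is COMPATIBLE
migrating the Device value to v2:
  geo := null (not supplied -> null)
  id := null (not supplied -> null)
  verified := false
  weight := null (not supplied -> null)
  price := 0.0
  => decoded: {"geo": null, "id": null, "verified": false, "weight": null, "price": 0.0}
the rest of the Device diff is inert for this question:
  removed field height from record Address (its key "height" joins the reserved list) -> no rule fires on it in Device's dialect; the asked verdict holds
  field weight in record Device: default set to 10.0 -> no rule fires on it in Device's dialect; the asked verdict holds

forward: COMPATIBLE []; decoded: {"geo": null, "id": null, "verified": false, "weight": null, "price": 0.0}


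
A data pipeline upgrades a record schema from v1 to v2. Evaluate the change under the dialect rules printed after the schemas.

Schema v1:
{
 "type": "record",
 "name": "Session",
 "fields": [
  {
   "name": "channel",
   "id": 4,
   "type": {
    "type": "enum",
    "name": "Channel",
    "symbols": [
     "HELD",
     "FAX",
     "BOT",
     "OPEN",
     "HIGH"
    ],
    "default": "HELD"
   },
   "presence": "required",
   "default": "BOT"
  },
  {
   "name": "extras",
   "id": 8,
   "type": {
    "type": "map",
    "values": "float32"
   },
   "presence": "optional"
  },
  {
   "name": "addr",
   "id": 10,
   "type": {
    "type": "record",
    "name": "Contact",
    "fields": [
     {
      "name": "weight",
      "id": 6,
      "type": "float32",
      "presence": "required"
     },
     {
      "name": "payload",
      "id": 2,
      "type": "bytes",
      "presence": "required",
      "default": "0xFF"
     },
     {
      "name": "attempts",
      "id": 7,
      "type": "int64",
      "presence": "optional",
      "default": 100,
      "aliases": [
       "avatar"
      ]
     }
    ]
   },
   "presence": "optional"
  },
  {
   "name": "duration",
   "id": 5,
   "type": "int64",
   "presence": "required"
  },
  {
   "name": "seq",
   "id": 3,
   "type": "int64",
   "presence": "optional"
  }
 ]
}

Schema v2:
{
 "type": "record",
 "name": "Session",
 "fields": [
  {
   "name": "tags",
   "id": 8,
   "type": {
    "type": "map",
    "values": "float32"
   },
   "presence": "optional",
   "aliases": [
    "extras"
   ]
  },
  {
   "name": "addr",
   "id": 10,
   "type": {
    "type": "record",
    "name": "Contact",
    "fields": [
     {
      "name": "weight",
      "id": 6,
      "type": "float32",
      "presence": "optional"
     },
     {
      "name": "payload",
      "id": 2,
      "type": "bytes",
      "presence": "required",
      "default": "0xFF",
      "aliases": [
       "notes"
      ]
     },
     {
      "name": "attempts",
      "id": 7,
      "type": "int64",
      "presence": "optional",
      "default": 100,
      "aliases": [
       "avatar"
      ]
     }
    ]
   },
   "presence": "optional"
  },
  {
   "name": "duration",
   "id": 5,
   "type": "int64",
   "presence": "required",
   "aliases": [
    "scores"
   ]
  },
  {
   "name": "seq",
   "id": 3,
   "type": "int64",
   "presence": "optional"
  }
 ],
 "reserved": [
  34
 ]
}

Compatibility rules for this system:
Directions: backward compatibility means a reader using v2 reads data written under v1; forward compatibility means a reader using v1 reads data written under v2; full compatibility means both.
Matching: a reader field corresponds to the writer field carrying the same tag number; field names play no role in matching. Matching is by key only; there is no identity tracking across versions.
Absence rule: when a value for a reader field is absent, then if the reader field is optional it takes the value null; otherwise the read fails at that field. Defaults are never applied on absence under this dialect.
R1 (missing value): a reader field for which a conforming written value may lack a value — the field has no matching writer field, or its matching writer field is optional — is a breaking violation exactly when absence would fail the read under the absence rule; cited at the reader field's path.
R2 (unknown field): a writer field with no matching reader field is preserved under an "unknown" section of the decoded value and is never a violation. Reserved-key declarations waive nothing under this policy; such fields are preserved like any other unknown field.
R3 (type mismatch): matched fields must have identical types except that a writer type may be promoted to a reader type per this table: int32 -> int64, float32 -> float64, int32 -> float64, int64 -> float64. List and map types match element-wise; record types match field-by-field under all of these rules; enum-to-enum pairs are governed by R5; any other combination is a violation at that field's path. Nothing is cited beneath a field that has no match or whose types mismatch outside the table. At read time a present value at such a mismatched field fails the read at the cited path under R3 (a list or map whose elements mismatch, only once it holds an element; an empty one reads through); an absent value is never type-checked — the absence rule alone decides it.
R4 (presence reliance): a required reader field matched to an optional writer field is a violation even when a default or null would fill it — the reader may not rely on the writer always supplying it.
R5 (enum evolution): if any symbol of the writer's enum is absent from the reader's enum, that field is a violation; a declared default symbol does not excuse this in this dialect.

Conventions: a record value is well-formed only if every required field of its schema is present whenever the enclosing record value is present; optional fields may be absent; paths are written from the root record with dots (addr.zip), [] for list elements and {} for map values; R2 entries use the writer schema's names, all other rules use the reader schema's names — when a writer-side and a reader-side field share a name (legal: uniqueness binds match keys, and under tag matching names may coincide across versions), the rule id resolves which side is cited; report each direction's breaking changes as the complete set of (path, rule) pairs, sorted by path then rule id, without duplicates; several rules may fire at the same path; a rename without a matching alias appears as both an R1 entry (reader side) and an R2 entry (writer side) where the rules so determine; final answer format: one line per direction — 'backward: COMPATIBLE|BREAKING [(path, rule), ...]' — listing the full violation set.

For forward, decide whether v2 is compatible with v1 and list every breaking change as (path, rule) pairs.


forward: BREAKING [(addr.weight, R1), (addr.weight, R4), (channel, R1)]

in Session below, arrows point writer -> reader
checking forward for Session: reader v1 against writer v2:
  channel: no writer-side match
  writer optional, map<string, float32> -> map<string, float32>: reader extras maps from writer tags
  writer optional, Contact -> Contact: reader addr maps from writer addr
  writer required, int64 -> int64: reader duration maps from writer duration
  writer optional, int64 -> int64: reader seq maps from writer seq
  writer optional, float32 -> float32: reader addr.weight maps from writer addr.weight
  writer required, bytes -> bytes: reader addr.payload maps from writer addr.payload
  writer optional, int64 -> int64: reader addr.attempts maps from writer addr.attempts
  breaking: (addr.weight, R1)
  breaking: (addr.weight, R4)
  breaking: (channel, R1)
  => forward: BREAKING (3)
the rest of the Session diff is inert for this question:
  renamed field extras to tags in record Session (alias extras declared on the renamed field) -> triggers nothing under Session's printed rules — same verdict


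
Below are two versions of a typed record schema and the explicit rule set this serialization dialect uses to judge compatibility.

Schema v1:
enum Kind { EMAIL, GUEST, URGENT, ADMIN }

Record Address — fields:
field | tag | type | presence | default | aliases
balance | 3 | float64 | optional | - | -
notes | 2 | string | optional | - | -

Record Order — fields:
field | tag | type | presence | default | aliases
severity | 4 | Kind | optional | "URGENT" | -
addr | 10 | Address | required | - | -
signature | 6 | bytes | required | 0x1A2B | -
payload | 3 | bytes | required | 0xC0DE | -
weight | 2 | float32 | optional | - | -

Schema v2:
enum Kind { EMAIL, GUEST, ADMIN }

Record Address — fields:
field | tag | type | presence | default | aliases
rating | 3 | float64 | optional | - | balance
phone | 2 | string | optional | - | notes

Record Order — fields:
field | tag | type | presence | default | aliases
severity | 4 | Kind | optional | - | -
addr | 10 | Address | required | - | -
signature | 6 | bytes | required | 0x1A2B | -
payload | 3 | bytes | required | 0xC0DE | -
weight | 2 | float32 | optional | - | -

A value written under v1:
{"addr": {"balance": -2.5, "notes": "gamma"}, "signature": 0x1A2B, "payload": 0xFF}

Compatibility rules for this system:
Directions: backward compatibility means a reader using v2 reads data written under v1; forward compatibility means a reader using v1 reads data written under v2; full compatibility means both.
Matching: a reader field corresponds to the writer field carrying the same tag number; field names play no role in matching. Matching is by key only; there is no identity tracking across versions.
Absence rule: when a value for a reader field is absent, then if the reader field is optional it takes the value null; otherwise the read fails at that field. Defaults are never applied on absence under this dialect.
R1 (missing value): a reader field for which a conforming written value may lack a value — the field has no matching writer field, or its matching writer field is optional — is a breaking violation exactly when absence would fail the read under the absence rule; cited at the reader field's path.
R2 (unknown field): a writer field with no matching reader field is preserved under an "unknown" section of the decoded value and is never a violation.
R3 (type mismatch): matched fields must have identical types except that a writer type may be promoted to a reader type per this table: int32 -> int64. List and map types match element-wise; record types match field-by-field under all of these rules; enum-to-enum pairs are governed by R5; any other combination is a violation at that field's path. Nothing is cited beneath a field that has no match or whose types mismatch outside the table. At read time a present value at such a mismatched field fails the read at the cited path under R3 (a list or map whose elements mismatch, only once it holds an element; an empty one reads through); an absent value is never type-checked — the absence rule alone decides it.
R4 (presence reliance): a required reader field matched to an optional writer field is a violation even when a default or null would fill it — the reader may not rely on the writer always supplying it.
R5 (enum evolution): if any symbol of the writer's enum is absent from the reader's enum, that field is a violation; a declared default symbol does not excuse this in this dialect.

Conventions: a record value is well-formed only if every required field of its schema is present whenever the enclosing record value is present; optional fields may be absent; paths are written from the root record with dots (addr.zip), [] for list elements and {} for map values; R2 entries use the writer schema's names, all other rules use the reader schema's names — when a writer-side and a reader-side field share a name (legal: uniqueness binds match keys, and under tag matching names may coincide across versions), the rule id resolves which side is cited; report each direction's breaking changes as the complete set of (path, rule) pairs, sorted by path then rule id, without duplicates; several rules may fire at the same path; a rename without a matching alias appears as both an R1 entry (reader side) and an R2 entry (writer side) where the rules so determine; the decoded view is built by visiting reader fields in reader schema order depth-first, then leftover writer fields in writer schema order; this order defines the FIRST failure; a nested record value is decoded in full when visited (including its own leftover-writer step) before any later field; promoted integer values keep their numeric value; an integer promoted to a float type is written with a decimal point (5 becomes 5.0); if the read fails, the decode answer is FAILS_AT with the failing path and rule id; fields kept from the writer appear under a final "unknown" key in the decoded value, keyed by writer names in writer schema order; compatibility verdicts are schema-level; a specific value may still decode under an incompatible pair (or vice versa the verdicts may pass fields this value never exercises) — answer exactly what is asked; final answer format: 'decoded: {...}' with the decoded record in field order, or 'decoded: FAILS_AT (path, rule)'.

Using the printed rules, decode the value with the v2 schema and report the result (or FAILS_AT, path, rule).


decoded: {"severity": null, "addr": {"rating": -2.5, "phone": "gamma"}, "signature": 0x1A2B, "payload": 0xFF, "weight": null}

the writer's type comes first in each Order pair
decode (reader v2):
  severity := null (not supplied -> null)
  addr.rating := -2.5 (from writer balance)
  addr.phone := "gamma" (from writer notes)
  signature := 0x1A2B
  payload := 0xFF
  weight := null (not supplied -> null)
  => decoded: {"severity": null, "addr": {"rating": -2.5, "phone": "gamma"}, "signature": 0x1A2B, "payload": 0xFF, "weight": null}
diffs on Order not affecting the asked answer:
  enum Kind (field severity in record Order): symbol URGENT removed (the field default referencing it is cleared) -> matters for Order compatibility verdicts, not for this value's decode


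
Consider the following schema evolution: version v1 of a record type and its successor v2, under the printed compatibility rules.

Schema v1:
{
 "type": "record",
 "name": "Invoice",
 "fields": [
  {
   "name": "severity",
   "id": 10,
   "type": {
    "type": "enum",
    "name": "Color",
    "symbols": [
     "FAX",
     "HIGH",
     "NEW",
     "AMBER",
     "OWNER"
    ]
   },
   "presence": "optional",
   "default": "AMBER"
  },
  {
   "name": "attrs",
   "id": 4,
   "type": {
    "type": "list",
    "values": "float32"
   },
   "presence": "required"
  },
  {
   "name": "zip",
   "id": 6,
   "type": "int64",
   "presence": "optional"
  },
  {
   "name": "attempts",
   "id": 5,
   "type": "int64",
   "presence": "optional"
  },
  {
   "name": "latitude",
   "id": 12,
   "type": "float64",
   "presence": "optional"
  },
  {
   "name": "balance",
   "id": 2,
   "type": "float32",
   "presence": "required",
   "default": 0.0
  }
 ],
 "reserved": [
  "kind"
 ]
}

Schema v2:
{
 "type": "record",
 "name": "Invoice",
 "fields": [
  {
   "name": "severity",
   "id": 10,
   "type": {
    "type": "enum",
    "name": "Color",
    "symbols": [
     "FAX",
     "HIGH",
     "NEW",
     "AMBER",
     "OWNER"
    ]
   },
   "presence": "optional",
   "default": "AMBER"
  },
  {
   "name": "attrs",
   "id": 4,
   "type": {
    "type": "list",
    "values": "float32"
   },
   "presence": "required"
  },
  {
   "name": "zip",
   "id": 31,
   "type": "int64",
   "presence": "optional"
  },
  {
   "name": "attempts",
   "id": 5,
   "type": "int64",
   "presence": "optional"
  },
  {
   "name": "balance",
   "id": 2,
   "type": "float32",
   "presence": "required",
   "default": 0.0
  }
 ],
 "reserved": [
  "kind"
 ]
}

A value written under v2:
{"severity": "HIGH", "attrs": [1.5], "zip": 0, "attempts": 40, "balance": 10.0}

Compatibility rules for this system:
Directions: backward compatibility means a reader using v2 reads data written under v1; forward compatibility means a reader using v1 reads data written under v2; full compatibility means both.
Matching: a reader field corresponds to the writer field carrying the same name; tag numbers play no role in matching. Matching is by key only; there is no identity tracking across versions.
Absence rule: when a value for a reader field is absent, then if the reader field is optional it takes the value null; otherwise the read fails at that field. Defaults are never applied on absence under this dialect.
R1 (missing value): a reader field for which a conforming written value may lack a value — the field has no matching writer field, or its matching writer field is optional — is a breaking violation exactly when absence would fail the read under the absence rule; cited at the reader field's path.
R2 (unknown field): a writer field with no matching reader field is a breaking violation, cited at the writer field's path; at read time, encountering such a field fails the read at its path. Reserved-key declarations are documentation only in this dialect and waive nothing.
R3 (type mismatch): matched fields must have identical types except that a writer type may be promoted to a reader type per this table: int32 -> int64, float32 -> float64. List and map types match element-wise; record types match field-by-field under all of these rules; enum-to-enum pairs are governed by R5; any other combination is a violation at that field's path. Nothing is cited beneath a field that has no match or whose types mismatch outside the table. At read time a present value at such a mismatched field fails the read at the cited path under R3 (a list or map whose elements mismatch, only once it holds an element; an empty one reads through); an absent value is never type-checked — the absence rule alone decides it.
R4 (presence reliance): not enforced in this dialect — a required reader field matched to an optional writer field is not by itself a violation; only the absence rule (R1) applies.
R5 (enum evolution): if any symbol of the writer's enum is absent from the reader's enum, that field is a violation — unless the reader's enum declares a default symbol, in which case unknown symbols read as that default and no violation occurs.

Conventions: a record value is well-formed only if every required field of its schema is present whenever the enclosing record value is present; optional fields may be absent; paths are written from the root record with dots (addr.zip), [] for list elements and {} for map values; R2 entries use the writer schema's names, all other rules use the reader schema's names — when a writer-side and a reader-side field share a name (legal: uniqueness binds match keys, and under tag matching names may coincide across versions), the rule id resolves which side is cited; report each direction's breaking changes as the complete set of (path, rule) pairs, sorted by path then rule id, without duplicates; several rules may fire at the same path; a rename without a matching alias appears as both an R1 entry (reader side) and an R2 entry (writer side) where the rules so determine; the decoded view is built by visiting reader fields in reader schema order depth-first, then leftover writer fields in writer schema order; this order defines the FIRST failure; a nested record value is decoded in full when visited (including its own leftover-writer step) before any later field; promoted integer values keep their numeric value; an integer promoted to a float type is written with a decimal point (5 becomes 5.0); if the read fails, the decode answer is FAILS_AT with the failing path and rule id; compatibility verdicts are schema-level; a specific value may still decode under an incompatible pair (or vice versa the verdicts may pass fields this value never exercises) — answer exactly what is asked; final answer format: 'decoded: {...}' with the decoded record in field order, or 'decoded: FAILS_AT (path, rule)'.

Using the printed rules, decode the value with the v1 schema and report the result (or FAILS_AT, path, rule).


arrows below run writer -> reader for Invoice
decode walk for Invoice under reader schema v1:
  severity := "HIGH"
  attrs := [1.5]
  zip := 0
  attempts := 40
  latitude := null (missing; optional => null)
  balance := 10.0
  => decoded: {"severity": "HIGH", "attrs": [1.5], "zip": 0, "attempts": 40, "latitude": null, "balance": 10.0}
diffs on Invoice not affecting the asked answer:
  field zip in record Invoice: tag 6 changed to 31 -> triggers nothing under the printed rules; the Invoice answer is the same either way
  removed field latitude from record Invoice -> changes Invoice's schema-level verdicts only — the decode of this value is the same

decoded: {"severity": "HIGH", "attrs": [1.5], "zip": 0, "attempts": 40, "latitude": null, "balance": 10.0}


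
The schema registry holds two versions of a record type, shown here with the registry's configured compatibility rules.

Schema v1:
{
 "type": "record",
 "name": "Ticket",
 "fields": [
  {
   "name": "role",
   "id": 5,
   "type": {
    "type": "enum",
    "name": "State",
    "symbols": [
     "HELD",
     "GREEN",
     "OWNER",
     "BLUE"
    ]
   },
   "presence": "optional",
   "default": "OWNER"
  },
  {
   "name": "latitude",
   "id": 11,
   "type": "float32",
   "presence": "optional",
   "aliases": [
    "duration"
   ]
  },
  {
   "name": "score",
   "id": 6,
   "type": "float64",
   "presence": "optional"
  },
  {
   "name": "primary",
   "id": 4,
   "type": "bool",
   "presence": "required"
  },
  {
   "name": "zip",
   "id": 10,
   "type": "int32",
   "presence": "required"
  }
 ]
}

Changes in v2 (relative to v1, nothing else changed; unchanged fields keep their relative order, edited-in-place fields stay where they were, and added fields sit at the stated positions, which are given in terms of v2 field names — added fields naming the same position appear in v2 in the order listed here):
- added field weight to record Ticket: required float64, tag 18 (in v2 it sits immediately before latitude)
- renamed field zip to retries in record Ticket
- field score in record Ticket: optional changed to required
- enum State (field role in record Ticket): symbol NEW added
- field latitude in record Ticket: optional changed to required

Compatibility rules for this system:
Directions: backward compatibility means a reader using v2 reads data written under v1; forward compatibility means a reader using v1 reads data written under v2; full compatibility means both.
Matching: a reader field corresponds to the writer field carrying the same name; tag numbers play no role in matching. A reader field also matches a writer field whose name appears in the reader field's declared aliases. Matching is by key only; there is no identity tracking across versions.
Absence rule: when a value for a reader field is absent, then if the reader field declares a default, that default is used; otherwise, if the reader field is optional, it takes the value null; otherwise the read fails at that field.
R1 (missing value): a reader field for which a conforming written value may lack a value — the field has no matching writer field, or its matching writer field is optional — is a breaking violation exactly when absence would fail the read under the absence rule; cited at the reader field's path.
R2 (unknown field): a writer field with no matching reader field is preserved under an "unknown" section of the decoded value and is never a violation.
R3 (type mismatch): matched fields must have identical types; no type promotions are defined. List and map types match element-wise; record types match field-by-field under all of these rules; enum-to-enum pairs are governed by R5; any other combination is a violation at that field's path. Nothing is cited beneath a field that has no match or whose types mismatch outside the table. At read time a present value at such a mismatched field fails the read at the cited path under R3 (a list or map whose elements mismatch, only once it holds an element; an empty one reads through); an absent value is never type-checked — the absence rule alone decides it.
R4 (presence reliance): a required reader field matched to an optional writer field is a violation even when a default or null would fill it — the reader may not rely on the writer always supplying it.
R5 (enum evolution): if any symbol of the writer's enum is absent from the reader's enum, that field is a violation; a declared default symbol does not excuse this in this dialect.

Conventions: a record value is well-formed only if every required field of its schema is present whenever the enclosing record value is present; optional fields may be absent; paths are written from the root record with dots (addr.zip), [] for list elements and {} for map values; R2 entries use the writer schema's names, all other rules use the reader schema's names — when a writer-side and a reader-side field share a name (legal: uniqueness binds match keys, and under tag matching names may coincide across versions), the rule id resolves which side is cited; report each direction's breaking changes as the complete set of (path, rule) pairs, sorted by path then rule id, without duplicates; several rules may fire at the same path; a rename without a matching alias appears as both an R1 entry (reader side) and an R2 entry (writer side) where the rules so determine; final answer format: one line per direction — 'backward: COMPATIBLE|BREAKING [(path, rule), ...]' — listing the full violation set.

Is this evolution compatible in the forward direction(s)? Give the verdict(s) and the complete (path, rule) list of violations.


arrows below run writer -> reader for Ticket
forward on Ticket — v1 reading data written by v2:
  role: State -> State, writer optional; from role
  latitude: float32 -> float32, writer required; from latitude
  score: float64 -> float64, writer required; from score
  primary: bool -> bool, writer required; from primary
  zip: no writer match
  weight (writer side), unknown to reader
  retries (writer side), unknown to reader
  R5 fires at role
  R1 fires at zip
  forward on Ticket therefore BREAKING (2)
ruling out the remaining Ticket differences:
  added field weight to record Ticket: required float64, tag 18 (in v2 it sits immediately before latitude) -> fires only in the backward direction of Ticket, which is not asked here
  field score in record Ticket: optional changed to required -> fires only in the backward direction of Ticket, which is not asked here
  field latitude in record Ticket: optional changed to required -> fires only in the backward direction of Ticket, which is not asked here

forward: BREAKING [(role, R5), (zip, R1)]


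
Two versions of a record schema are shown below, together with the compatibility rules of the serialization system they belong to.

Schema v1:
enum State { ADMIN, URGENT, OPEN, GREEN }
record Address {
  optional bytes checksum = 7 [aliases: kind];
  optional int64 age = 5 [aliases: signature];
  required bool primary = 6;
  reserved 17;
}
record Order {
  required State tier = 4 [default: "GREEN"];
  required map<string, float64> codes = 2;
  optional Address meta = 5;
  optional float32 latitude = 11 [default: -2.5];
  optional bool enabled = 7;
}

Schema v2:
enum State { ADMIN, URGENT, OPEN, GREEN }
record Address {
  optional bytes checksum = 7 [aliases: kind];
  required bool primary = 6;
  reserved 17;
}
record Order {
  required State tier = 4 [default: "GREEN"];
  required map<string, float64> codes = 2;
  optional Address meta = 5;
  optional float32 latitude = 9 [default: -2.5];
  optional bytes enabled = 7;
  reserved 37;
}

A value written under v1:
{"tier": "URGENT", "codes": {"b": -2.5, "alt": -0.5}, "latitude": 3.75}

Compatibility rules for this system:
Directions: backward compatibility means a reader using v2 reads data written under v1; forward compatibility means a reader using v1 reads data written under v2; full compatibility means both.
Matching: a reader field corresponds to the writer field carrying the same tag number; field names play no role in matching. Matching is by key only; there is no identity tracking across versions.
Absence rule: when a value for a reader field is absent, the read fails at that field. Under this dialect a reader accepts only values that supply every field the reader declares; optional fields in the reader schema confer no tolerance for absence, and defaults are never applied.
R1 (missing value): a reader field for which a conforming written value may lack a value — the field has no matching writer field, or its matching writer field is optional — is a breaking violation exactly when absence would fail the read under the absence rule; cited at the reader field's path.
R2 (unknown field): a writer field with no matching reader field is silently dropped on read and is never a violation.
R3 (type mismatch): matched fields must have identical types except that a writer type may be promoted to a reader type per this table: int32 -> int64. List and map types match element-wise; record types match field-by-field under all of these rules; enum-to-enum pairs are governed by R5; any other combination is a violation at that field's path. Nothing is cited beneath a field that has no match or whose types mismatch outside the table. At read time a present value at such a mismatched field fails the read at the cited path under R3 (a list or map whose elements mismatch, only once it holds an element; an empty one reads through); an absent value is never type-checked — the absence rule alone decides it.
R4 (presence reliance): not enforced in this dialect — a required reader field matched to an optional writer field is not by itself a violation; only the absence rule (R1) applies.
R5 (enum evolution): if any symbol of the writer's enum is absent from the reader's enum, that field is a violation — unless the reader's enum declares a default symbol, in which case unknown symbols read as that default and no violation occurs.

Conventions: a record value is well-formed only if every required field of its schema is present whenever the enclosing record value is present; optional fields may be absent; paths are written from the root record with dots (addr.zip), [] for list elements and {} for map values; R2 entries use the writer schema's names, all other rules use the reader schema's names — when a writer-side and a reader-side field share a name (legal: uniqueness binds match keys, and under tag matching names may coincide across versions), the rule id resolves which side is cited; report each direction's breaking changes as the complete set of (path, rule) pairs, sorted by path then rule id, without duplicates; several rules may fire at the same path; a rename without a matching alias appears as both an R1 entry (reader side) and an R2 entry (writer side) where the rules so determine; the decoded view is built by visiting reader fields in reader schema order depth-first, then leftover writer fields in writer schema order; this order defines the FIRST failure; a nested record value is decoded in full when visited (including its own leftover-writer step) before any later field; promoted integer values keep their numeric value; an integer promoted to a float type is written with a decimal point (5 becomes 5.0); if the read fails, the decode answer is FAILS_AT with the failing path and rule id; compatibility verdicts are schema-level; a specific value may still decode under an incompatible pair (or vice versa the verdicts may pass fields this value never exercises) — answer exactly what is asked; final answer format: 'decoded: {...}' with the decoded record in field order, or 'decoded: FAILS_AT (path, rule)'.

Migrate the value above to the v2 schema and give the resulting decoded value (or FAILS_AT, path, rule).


decoded: FAILS_AT (meta, R1)

the writer's type comes first in each Order pair
decode walk for Order under reader schema v2:
  tier := "URGENT"
  codes := {"b": -2.5, "alt": -0.5}
  read fails at meta under R1 (no fill)
  => FAILS_AT (meta, R1)
diffs on Order not affecting the asked answer:
  field latitude in record Order: tag 11 changed to 9 -> triggers nothing under the printed rules; the Order answer is the same either way
  removed field age from record Address -> matters for Order compatibility verdicts, not for this value's decode
  field enabled in record Order: type bool changed to bytes -> matters for Order compatibility verdicts, not for this value's decode
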